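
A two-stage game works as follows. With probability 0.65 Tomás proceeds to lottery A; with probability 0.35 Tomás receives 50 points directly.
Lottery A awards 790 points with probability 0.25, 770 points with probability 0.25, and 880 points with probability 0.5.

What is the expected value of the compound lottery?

557 points

EV(A) = 0.25 × 790 + 0.25 × 770 + 0.5 × 880 = 197.5 + 192.5 + 440 = 830
Branch B: 50 (certain)
Overall = 0.65 × 830 + 0.35 × 50 = 539.5 + 17.5 = 557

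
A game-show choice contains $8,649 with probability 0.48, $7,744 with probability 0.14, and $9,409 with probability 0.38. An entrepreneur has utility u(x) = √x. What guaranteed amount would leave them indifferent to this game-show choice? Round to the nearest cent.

E[u] = 0.48·√8649 + 0.14·√7744 + 0.38·√9409 = 0.48·93 + 0.14·88 + 0.38·97 = 93.82
CE = (93.82)² = 8802.1924

$8,802.19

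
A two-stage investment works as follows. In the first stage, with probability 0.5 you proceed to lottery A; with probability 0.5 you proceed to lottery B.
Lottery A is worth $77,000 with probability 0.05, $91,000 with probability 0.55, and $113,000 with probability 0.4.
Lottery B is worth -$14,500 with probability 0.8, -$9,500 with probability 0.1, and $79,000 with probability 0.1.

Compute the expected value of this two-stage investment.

EV(A) = 0.05 × 77000 + 0.55 × 91000 + 0.4 × 113000 = 3850 + 50050 + 45200 = 99100
EV(B) = 0.8 × (-14500) + 0.1 × (-9500) + 0.1 × 79000 = -11600 − 950 + 7900 = -4650
Overall = 0.5 × 99100 + 0.5 × (-4650) = 49550 − 2325 = 47225

$47,225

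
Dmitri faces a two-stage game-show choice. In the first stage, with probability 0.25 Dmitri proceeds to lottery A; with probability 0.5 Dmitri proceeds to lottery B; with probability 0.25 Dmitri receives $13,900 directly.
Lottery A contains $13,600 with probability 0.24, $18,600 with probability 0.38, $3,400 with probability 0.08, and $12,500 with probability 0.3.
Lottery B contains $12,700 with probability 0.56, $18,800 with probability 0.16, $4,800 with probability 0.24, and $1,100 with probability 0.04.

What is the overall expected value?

EV(A) = 0.24 × 13600 + 0.38 × 18600 + 0.08 × 3400 + 0.3 × 12500 = 3264 + 7068 + 272 + 3750 = 14354
EV(B) = 0.56 × 12700 + 0.16 × 18800 + 0.24 × 4800 + 0.04 × 1100 = 7112 + 3008 + 1152 + 44 = 11316
Branch C: 13900 (certain)
Overall = 0.25 × 14354 + 0.5 × 11316 + 0.25 × 13900 = 3588.5 + 5658 + 3475 = 12721.5

$12,721.50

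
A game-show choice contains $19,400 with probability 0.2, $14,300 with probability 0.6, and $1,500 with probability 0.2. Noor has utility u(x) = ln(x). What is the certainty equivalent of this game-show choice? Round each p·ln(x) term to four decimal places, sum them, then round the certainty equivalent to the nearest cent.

$9,681.77

E[u] = 0.2·ln(19400) + 0.6·ln(14300) + 0.2·ln(1500) = 1.9746 + 5.7408 + 1.4626 = 9.1780
CE = e^9.1780 ≈ 9681.77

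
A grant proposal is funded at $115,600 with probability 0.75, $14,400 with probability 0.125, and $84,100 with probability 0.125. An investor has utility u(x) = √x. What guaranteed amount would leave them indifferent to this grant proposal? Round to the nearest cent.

E[u] = 0.75·√115600 + 0.125·√14400 + 0.125·√84100 = 0.75·340 + 0.125·120 + 0.125·290 = 306.25
CE = (306.25)² = 93789.0625

$93,789.06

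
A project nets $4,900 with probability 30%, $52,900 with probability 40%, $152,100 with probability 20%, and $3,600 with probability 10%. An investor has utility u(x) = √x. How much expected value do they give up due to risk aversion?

$14,601

E[u] = 0.3·√4900 + 0.4·√52900 + 0.2·√152100 + 0.1·√3600 = 0.3·70 + 0.4·230 + 0.2·390 + 0.1·60 = 197
CE = (197)² = 38809
Risk premium = EV − CE = 53410 − 38809 = 14601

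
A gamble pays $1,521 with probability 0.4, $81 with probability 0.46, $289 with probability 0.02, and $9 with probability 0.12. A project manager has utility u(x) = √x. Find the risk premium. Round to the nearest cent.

$234.73

E[u] = 0.4·√1521 + 0.46·√81 + 0.02·√289 + 0.12·√9 = 0.4·39 + 0.46·9 + 0.02·17 + 0.12·3 = 20.44
CE = (20.44)² = 417.7936
Risk premium = EV − CE = 652.52 − 417.7936 = 234.7264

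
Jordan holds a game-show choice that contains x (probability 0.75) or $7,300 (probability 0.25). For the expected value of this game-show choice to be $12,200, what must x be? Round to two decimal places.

x = $13,833.33

0.75·x + 0.25·7300 = 12200
0.75·x = 12200 − 1825 = 10375
x = 10375 / 0.75 = 13833.3333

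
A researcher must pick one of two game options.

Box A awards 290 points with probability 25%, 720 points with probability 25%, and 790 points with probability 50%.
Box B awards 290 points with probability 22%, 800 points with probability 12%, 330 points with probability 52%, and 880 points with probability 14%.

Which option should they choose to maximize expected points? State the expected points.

Box A (647.5 points)

Box A = 0.25 × 290 + 0.25 × 720 + 0.5 × 790 = 72.5 + 180 + 395 = 647.5
Box B = 0.22 × 290 + 0.12 × 800 + 0.52 × 330 + 0.14 × 880 = 63.8 + 96 + 171.6 + 123.2 = 454.6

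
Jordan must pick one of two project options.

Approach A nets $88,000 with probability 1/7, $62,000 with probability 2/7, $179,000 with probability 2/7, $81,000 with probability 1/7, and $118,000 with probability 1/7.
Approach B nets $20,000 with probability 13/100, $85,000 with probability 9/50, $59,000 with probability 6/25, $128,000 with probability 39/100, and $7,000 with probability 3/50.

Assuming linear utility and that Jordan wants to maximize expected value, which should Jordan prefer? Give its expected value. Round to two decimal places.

Approach A ($109,857.14)

Approach A = 1/7 × 88000 + 2/7 × 62000 + 2/7 × 179000 + 1/7 × 81000 + 1/7 × 118000 = 12571.4286 + 17714.2857 + 51142.8571 + 11571.4286 + 16857.1429 = 109857.1429
Approach B = 13/100 × 20000 + 9/50 × 85000 + 6/25 × 59000 + 39/100 × 128000 + 3/50 × 7000 = 2600 + 15300 + 14160 + 49920 + 420 = 82400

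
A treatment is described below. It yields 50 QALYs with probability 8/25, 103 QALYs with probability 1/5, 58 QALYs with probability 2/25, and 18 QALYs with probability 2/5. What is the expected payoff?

EV = 8/25 × 50 + 1/5 × 103 + 2/25 × 58 + 2/5 × 18 = 16 + 20.6 + 4.64 + 7.2 = 48.44

48.44 QALYs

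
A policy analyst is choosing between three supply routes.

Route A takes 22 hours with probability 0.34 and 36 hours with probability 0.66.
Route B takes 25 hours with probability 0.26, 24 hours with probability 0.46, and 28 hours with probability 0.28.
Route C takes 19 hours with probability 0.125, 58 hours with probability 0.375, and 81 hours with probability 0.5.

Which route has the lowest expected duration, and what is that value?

Route B (25.38 hours)

Route A = 0.34 × 22 + 0.66 × 36 = 7.48 + 23.76 = 31.24
Route B = 0.26 × 25 + 0.46 × 24 + 0.28 × 28 = 6.5 + 11.04 + 7.84 = 25.38
Route C = 0.125 × 19 + 0.375 × 58 + 0.5 × 81 = 2.375 + 21.75 + 40.5 = 64.625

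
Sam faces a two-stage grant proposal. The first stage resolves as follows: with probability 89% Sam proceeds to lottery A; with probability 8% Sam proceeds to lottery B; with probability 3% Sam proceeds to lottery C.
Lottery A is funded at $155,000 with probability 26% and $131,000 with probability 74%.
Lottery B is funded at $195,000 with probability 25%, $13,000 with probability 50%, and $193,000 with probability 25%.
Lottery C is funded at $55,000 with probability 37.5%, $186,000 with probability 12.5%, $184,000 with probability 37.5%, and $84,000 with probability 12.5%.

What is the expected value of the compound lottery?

$134,124.85

EV(A) = 0.26 × 155000 + 0.74 × 131000 = 40300 + 96940 = 137240
EV(B) = 0.25 × 195000 + 0.5 × 13000 + 0.25 × 193000 = 48750 + 6500 + 48250 = 103500
EV(C) = 0.375 × 55000 + 0.125 × 186000 + 0.375 × 184000 + 0.125 × 84000 = 20625 + 23250 + 69000 + 10500 = 123375
Overall = 0.89 × 137240 + 0.08 × 103500 + 0.03 × 123375 = 122143.6 + 8280 + 3701.25 = 134124.85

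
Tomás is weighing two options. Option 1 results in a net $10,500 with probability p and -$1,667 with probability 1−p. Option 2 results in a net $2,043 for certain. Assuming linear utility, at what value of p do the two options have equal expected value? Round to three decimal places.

p = 0.305

p·10500 + (1−p)·(-1667) = 2043
12167p − 1667 = 2043
p = (2043 + 1667) / 12167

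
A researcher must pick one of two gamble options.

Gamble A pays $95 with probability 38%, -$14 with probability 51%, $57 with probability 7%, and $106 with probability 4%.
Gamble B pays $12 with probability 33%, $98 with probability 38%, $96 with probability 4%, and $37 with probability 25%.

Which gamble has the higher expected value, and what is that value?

Gamble B ($54.29)

Gamble A = 0.38 × 95 + 0.51 × (-14) + 0.07 × 57 + 0.04 × 106 = 36.1 − 7.14 + 3.99 + 4.24 = 37.19
Gamble B = 0.33 × 12 + 0.38 × 98 + 0.04 × 96 + 0.25 × 37 = 3.96 + 37.24 + 3.84 + 9.25 = 54.29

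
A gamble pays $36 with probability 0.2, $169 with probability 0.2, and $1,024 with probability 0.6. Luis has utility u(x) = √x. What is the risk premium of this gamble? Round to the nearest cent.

$126.40

E[u] = 0.2·√36 + 0.2·√169 + 0.6·√1024 = 0.2·6 + 0.2·13 + 0.6·32 = 23
CE = (23)² = 529
Risk premium = EV − CE = 655.4 − 529 = 126.4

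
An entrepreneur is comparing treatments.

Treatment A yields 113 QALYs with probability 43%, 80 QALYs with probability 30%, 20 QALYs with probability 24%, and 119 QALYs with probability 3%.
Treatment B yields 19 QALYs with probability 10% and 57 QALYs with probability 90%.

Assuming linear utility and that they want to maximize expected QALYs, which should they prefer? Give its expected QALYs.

Treatment A (80.96 QALYs)

Treatment A = 0.43 × 113 + 0.3 × 80 + 0.24 × 20 + 0.03 × 119 = 48.59 + 24 + 4.8 + 3.57 = 80.96
Treatment B = 0.1 × 19 + 0.9 × 57 = 1.9 + 51.3 = 53.2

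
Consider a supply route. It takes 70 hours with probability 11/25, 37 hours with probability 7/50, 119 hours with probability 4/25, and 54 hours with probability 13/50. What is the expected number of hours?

EV = 11/25 × 70 + 7/50 × 37 + 4/25 × 119 + 13/50 × 54 = 30.8 + 5.18 + 19.04 + 14.04 = 69.06

69.06 hours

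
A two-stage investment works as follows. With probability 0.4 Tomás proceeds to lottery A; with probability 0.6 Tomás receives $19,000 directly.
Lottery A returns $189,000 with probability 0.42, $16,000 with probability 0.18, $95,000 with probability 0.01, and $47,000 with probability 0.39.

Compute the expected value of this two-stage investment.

EV(A) = 0.42 × 189000 + 0.18 × 16000 + 0.01 × 95000 + 0.39 × 47000 = 79380 + 2880 + 950 + 18330 = 101540
Branch B: 19000 (certain)
Overall = 0.4 × 101540 + 0.6 × 19000 = 40616 + 11400 = 52016

$52,016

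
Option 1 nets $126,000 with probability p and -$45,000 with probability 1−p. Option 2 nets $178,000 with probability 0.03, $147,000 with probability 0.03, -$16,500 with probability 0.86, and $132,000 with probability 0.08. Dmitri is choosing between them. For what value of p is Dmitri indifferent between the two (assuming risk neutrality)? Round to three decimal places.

EV(Option 2) = 0.03 × 178000 + 0.03 × 147000 + 0.86 × (-16500) + 0.08 × 132000 = 5340 + 4410 − 14190 + 10560 = 6120
p·126000 + (1−p)·(-45000) = 6120
171000p − 45000 = 6120
p = (6120 + 45000) / 171000

p = 0.299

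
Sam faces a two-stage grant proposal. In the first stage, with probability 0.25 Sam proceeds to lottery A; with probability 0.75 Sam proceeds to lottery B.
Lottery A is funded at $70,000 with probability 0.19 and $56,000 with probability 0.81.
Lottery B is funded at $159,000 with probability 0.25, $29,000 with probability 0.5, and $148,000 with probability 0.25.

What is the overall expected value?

$83,102.50

EV(A) = 0.19 × 70000 + 0.81 × 56000 = 13300 + 45360 = 58660
EV(B) = 0.25 × 159000 + 0.5 × 29000 + 0.25 × 148000 = 39750 + 14500 + 37000 = 91250
Overall = 0.25 × 58660 + 0.75 × 91250 = 14665 + 68437.5 = 83102.5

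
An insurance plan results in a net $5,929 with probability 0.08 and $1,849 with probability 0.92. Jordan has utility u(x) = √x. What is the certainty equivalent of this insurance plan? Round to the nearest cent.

$2,090.32

E[u] = 0.08·√5929 + 0.92·√1849 = 0.08·77 + 0.92·43 = 45.72
CE = (45.72)² = 2090.3184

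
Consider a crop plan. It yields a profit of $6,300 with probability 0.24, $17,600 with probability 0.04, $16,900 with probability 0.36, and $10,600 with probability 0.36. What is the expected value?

EV = 0.24 × 6300 + 0.04 × 17600 + 0.36 × 16900 + 0.36 × 10600 = 1512 + 704 + 6084 + 3816 = 12116

$12,116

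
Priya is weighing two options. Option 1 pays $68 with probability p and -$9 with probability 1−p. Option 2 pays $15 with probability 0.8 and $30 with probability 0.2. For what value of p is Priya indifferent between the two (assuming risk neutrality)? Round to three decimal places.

p = 0.351

EV(Option 2) = 0.8 × 15 + 0.2 × 30 = 12 + 6 = 18
p·68 + (1−p)·(-9) = 18
77p − 9 = 18
p = (18 + 9) / 77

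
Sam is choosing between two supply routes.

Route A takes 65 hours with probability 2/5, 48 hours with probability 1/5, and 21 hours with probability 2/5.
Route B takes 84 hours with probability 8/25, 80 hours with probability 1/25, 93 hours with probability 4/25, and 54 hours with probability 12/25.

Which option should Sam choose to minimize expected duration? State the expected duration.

Route A = 2/5 × 65 + 1/5 × 48 + 2/5 × 21 = 26 + 9.6 + 8.4 = 44
Route B = 8/25 × 84 + 1/25 × 80 + 4/25 × 93 + 12/25 × 54 = 26.88 + 3.2 + 14.88 + 25.92 = 70.88

Route A (44 hours)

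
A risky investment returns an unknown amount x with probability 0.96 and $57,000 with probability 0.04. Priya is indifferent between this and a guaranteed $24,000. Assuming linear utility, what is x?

0.96·x + 0.04·57000 = 24000
0.96·x = 24000 − 2280 = 21720
x = 21720 / 0.96 = 22625

x = $22,625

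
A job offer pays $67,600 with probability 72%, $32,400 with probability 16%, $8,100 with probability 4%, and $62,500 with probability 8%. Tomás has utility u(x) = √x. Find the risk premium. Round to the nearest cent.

$1,771.84

E[u] = 0.72·√67600 + 0.16·√32400 + 0.04·√8100 + 0.08·√62500 = 0.72·260 + 0.16·180 + 0.04·90 + 0.08·250 = 239.6
CE = (239.6)² = 57408.16
Risk premium = EV − CE = 59180 − 57408.16 = 1771.84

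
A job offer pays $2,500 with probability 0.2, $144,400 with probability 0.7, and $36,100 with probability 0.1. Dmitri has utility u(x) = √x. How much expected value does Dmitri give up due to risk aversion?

$18,165

E[u] = 0.2·√2500 + 0.7·√144400 + 0.1·√36100 = 0.2·50 + 0.7·380 + 0.1·190 = 295
CE = (295)² = 87025
Risk premium = EV − CE = 105190 − 87025 = 18165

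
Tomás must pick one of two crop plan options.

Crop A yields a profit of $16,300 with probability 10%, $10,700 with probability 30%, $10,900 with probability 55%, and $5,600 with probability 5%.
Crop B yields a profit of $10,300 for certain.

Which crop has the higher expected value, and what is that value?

Crop A = 0.1 × 16300 + 0.3 × 10700 + 0.55 × 10900 + 0.05 × 5600 = 1630 + 3210 + 5995 + 280 = 11115
Crop B: 10300 (certain)

Crop A ($11,115)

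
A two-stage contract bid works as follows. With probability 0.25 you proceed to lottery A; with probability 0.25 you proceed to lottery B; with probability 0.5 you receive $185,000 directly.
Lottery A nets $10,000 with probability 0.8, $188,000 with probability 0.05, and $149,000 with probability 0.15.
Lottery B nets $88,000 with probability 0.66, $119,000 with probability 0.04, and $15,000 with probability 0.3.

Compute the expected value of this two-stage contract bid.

EV(A) = 0.8 × 10000 + 0.05 × 188000 + 0.15 × 149000 = 8000 + 9400 + 22350 = 39750
EV(B) = 0.66 × 88000 + 0.04 × 119000 + 0.3 × 15000 = 58080 + 4760 + 4500 = 67340
Branch C: 185000 (certain)
Overall = 0.25 × 39750 + 0.25 × 67340 + 0.5 × 185000 = 9937.5 + 16835 + 92500 = 119272.5

$119,272.50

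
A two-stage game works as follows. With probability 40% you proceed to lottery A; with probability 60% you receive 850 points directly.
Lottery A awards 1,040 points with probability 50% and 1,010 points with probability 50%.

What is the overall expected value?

EV(A) = 0.5 × 1040 + 0.5 × 1010 = 520 + 505 = 1025
Branch B: 850 (certain)
Overall = 0.4 × 1025 + 0.6 × 850 = 410 + 510 = 920

920 points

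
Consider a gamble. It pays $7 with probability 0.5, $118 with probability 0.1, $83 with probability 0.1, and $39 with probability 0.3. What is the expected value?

EV = 0.5 × 7 + 0.1 × 118 + 0.1 × 83 + 0.3 × 39 = 3.5 + 11.8 + 8.3 + 11.7 = 35.3

$35.30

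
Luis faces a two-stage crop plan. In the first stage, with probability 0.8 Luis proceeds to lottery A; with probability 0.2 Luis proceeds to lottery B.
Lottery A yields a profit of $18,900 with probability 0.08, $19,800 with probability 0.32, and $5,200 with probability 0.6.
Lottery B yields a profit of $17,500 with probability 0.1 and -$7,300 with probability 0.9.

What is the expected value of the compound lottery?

EV(A) = 0.08 × 18900 + 0.32 × 19800 + 0.6 × 5200 = 1512 + 6336 + 3120 = 10968
EV(B) = 0.1 × 17500 + 0.9 × (-7300) = 1750 − 6570 = -4820
Overall = 0.8 × 10968 + 0.2 × (-4820) = 8774.4 − 964 = 7810.4

$7,810.40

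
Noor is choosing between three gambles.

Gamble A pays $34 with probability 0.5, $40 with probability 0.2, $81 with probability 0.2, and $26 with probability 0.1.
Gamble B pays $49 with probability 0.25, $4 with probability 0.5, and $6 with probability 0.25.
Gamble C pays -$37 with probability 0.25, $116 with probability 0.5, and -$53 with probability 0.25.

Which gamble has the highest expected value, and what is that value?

Gamble A = 0.5 × 34 + 0.2 × 40 + 0.2 × 81 + 0.1 × 26 = 17 + 8 + 16.2 + 2.6 = 43.8
Gamble B = 0.25 × 49 + 0.5 × 4 + 0.25 × 6 = 12.25 + 2 + 1.5 = 15.75
Gamble C = 0.25 × (-37) + 0.5 × 116 + 0.25 × (-53) = -9.25 + 58 − 13.25 = 35.5

Gamble A ($43.80)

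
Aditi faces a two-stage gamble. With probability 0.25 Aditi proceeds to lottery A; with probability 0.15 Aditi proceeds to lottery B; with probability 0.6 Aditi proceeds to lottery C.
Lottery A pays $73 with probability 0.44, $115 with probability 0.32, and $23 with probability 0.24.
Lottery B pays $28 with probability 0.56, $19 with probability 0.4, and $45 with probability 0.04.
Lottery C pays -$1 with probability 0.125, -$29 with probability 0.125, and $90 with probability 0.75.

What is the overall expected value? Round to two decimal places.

EV(A) = 0.44 × 73 + 0.32 × 115 + 0.24 × 23 = 32.12 + 36.8 + 5.52 = 74.44
EV(B) = 0.56 × 28 + 0.4 × 19 + 0.04 × 45 = 15.68 + 7.6 + 1.8 = 25.08
EV(C) = 0.125 × (-1) + 0.125 × (-29) + 0.75 × 90 = -0.125 − 3.625 + 67.5 = 63.75
Overall = 0.25 × 74.44 + 0.15 × 25.08 + 0.6 × 63.75 = 18.61 + 3.762 + 38.25 = 60.622

$60.62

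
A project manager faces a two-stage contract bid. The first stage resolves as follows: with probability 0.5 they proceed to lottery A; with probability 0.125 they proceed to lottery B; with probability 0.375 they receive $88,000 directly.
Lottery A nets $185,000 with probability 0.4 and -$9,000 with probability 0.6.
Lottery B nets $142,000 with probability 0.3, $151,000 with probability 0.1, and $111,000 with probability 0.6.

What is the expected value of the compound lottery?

EV(A) = 0.4 × 185000 + 0.6 × (-9000) = 74000 − 5400 = 68600
EV(B) = 0.3 × 142000 + 0.1 × 151000 + 0.6 × 111000 = 42600 + 15100 + 66600 = 124300
Branch C: 88000 (certain)
Overall = 0.5 × 68600 + 0.125 × 124300 + 0.375 × 88000 = 34300 + 15537.5 + 33000 = 82837.5

$82,837.50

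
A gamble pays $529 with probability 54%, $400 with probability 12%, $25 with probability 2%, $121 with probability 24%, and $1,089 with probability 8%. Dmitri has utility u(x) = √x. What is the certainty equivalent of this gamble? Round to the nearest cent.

E[u] = 0.54·√529 + 0.12·√400 + 0.02·√25 + 0.24·√121 + 0.08·√1089 = 0.54·23 + 0.12·20 + 0.02·5 + 0.24·11 + 0.08·33 = 20.2
CE = (20.2)² = 408.04

$408.04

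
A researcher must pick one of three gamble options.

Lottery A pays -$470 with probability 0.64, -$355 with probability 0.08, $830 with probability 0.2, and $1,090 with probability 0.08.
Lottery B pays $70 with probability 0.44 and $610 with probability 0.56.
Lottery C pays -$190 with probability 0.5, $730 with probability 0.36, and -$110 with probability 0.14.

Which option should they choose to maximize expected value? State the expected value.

Lottery B ($372.40)

Lottery A = 0.64 × (-470) + 0.08 × (-355) + 0.2 × 830 + 0.08 × 1090 = -300.8 − 28.4 + 166 + 87.2 = -76
Lottery B = 0.44 × 70 + 0.56 × 610 = 30.8 + 341.6 = 372.4
Lottery C = 0.5 × (-190) + 0.36 × 730 + 0.14 × (-110) = -95 + 262.8 − 15.4 = 152.4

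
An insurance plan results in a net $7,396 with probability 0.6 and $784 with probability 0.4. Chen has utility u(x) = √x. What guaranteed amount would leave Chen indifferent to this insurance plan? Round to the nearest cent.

E[u] = 0.6·√7396 + 0.4·√784 = 0.6·86 + 0.4·28 = 62.8
CE = (62.8)² = 3943.84

$3,943.84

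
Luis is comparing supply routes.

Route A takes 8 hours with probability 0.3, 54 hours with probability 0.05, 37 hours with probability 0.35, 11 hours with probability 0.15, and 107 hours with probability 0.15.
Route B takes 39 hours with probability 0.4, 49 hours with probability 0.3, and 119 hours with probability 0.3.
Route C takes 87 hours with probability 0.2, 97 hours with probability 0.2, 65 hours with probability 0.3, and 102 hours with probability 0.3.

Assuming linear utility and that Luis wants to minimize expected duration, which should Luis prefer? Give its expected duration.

Route A = 0.3 × 8 + 0.05 × 54 + 0.35 × 37 + 0.15 × 11 + 0.15 × 107 = 2.4 + 2.7 + 12.95 + 1.65 + 16.05 = 35.75
Route B = 0.4 × 39 + 0.3 × 49 + 0.3 × 119 = 15.6 + 14.7 + 35.7 = 66
Route C = 0.2 × 87 + 0.2 × 97 + 0.3 × 65 + 0.3 × 102 = 17.4 + 19.4 + 19.5 + 30.6 = 86.9

Route A (35.75 hours)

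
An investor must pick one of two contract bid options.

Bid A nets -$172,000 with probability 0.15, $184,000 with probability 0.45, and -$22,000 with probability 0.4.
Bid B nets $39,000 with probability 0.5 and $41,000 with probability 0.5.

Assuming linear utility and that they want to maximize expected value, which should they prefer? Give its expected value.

Bid A ($48,200)

Bid A = 0.15 × (-172000) + 0.45 × 184000 + 0.4 × (-22000) = -25800 + 82800 − 8800 = 48200
Bid B = 0.5 × 39000 + 0.5 × 41000 = 19500 + 20500 = 40000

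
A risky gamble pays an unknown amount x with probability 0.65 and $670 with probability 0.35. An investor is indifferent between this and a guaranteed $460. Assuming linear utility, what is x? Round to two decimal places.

0.65·x + 0.35·670 = 460
0.65·x = 460 − 234.5 = 225.5
x = 225.5 / 0.65 = 346.9231

x = $346.92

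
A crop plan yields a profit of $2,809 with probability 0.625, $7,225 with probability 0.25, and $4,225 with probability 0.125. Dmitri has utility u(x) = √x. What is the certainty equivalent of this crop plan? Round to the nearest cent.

E[u] = 0.625·√2809 + 0.25·√7225 + 0.125·√4225 = 0.625·53 + 0.25·85 + 0.125·65 = 62.5
CE = (62.5)² = 3906.25

$3,906.25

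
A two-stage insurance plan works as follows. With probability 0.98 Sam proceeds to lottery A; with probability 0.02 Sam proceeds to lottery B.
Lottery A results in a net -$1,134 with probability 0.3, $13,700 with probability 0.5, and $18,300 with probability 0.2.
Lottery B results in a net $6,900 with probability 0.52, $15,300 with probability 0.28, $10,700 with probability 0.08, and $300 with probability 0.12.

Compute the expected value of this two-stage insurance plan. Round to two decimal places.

$10,141.68

EV(A) = 0.3 × (-1134) + 0.5 × 13700 + 0.2 × 18300 = -340.2 + 6850 + 3660 = 10169.8
EV(B) = 0.52 × 6900 + 0.28 × 15300 + 0.08 × 10700 + 0.12 × 300 = 3588 + 4284 + 856 + 36 = 8764
Overall = 0.98 × 10169.8 + 0.02 × 8764 = 9966.404 + 175.28 = 10141.684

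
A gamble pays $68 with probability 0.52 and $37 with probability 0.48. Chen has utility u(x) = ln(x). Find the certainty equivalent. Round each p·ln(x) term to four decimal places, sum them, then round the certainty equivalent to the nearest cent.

$50.77

E[u] = 0.52·ln(68) + 0.48·ln(37) = 2.1941 + 1.7332 = 3.9273
CE = e^3.9273 ≈ 50.77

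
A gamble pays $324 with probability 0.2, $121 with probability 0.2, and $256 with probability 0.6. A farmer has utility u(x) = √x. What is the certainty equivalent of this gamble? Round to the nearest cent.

$237.16

E[u] = 0.2·√324 + 0.2·√121 + 0.6·√256 = 0.2·18 + 0.2·11 + 0.6·16 = 15.4
CE = (15.4)² = 237.16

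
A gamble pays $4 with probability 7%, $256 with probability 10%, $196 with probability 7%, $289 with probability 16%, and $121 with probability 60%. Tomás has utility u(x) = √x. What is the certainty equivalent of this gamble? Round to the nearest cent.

E[u] = 0.07·√4 + 0.1·√256 + 0.07·√196 + 0.16·√289 + 0.6·√121 = 0.07·2 + 0.1·16 + 0.07·14 + 0.16·17 + 0.6·11 = 12.04
CE = (12.04)² = 144.9616

$144.96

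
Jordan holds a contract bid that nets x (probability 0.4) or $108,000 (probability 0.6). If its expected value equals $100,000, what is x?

x = $88,000

0.4·x + 0.6·108000 = 100000
0.4·x = 100000 − 64800 = 35200
x = 35200 / 0.4 = 88000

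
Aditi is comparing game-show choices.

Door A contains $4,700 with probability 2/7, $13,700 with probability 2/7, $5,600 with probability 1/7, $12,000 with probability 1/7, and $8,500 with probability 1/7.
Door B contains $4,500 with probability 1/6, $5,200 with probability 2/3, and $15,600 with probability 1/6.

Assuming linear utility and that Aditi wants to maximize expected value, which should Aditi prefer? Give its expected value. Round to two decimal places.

Door A = 2/7 × 4700 + 2/7 × 13700 + 1/7 × 5600 + 1/7 × 12000 + 1/7 × 8500 = 1342.8571 + 3914.2857 + 800 + 1714.2857 + 1214.2857 = 8985.7143
Door B = 1/6 × 4500 + 2/3 × 5200 + 1/6 × 15600 = 750 + 3466.6667 + 2600 = 6816.6667

Door A ($8,985.71)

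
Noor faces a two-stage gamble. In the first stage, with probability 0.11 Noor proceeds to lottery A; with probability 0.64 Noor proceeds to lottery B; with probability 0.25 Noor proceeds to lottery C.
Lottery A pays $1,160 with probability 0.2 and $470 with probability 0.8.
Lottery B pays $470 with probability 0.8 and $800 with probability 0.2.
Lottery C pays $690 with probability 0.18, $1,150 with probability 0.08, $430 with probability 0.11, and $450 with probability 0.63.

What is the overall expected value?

$546.67

EV(A) = 0.2 × 1160 + 0.8 × 470 = 232 + 376 = 608
EV(B) = 0.8 × 470 + 0.2 × 800 = 376 + 160 = 536
EV(C) = 0.18 × 690 + 0.08 × 1150 + 0.11 × 430 + 0.63 × 450 = 124.2 + 92 + 47.3 + 283.5 = 547
Overall = 0.11 × 608 + 0.64 × 536 + 0.25 × 547 = 66.88 + 343.04 + 136.75 = 546.67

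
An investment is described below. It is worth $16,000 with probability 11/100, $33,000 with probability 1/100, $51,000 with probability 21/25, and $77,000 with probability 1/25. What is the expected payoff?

EV = 11/100 × 16000 + 1/100 × 33000 + 21/25 × 51000 + 1/25 × 77000 = 1760 + 330 + 42840 + 3080 = 48010

$48,010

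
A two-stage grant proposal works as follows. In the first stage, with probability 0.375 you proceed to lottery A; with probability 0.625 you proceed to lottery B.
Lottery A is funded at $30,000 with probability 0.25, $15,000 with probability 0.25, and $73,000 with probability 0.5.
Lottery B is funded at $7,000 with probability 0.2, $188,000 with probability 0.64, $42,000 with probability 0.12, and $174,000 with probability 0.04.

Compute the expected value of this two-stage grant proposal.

$101,481.25

EV(A) = 0.25 × 30000 + 0.25 × 15000 + 0.5 × 73000 = 7500 + 3750 + 36500 = 47750
EV(B) = 0.2 × 7000 + 0.64 × 188000 + 0.12 × 42000 + 0.04 × 174000 = 1400 + 120320 + 5040 + 6960 = 133720
Overall = 0.375 × 47750 + 0.625 × 133720 = 17906.25 + 83575 = 101481.25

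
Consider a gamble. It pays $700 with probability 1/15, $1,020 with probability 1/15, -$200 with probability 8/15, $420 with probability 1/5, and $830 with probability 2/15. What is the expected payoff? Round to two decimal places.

EV = 1/15 × 700 + 1/15 × 1020 + 8/15 × (-200) + 1/5 × 420 + 2/15 × 830 = 46.6667 + 68 − 106.6667 + 84 + 110.6667 = 202.6667

$202.67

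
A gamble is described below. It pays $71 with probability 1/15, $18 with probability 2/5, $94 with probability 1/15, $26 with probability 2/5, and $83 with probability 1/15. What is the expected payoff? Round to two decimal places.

$34.13

EV = 1/15 × 71 + 2/5 × 18 + 1/15 × 94 + 2/5 × 26 + 1/15 × 83 = 4.7333 + 7.2 + 6.2667 + 10.4 + 5.5333 = 34.1333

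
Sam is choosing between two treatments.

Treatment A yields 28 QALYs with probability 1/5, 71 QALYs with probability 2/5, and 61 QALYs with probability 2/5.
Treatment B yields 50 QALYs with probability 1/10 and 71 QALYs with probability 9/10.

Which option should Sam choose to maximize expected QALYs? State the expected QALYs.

Treatment B (68.9 QALYs)

Treatment A = 1/5 × 28 + 2/5 × 71 + 2/5 × 61 = 5.6 + 28.4 + 24.4 = 58.4
Treatment B = 1/10 × 50 + 9/10 × 71 = 5 + 63.9 = 68.9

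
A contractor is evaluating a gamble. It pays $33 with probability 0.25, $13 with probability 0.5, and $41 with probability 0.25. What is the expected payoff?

$25

EV = 0.25 × 33 + 0.5 × 13 + 0.25 × 41 = 8.25 + 6.5 + 10.25 = 25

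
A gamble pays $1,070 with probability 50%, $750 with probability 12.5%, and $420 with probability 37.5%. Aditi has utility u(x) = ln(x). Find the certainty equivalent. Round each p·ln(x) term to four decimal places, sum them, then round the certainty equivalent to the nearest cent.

E[u] = 0.5·ln(1070) + 0.125·ln(750) + 0.375·ln(420) = 3.4877 + 0.8275 + 2.2651 = 6.5803
CE = e^6.5803 ≈ 720.76

$720.76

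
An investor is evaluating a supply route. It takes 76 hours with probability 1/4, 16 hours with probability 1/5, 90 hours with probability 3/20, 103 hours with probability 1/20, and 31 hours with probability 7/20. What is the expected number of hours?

EV = 1/4 × 76 + 1/5 × 16 + 3/20 × 90 + 1/20 × 103 + 7/20 × 31 = 19 + 3.2 + 13.5 + 5.15 + 10.85 = 51.7

51.7 hours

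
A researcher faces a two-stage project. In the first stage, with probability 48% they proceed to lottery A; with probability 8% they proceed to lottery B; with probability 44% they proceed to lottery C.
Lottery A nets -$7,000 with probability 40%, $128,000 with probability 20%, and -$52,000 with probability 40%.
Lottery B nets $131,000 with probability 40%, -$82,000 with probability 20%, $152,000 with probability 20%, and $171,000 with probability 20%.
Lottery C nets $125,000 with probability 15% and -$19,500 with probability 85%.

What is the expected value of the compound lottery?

$9,965

EV(A) = 0.4 × (-7000) + 0.2 × 128000 + 0.4 × (-52000) = -2800 + 25600 − 20800 = 2000
EV(B) = 0.4 × 131000 + 0.2 × (-82000) + 0.2 × 152000 + 0.2 × 171000 = 52400 − 16400 + 30400 + 34200 = 100600
EV(C) = 0.15 × 125000 + 0.85 × (-19500) = 18750 − 16575 = 2175
Overall = 0.48 × 2000 + 0.08 × 100600 + 0.44 × 2175 = 960 + 8048 + 957 = 9965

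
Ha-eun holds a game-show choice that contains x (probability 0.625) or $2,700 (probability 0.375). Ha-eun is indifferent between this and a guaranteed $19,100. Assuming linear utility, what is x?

x = $28,940

0.625·x + 0.375·2700 = 19100
0.625·x = 19100 − 1012.5 = 18087.5
x = 18087.5 / 0.625 = 28940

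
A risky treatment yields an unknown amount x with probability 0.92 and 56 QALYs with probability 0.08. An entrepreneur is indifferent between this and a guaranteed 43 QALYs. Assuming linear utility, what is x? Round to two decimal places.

0.92·x + 0.08·56 = 43
0.92·x = 43 − 4.48 = 38.52
x = 38.52 / 0.92 = 41.8696

x = 41.87 QALYs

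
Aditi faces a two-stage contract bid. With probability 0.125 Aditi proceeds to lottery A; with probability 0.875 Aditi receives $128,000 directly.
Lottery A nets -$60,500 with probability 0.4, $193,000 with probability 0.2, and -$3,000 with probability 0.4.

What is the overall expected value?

EV(A) = 0.4 × (-60500) + 0.2 × 193000 + 0.4 × (-3000) = -24200 + 38600 − 1200 = 13200
Branch B: 128000 (certain)
Overall = 0.125 × 13200 + 0.875 × 128000 = 1650 + 112000 = 113650

$113,650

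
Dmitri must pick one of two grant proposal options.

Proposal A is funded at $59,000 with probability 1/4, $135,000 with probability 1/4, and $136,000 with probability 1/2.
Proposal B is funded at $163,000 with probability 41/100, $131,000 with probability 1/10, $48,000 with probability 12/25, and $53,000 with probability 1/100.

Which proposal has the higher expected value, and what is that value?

Proposal A = 1/4 × 59000 + 1/4 × 135000 + 1/2 × 136000 = 14750 + 33750 + 68000 = 116500
Proposal B = 41/100 × 163000 + 1/10 × 131000 + 12/25 × 48000 + 1/100 × 53000 = 66830 + 13100 + 23040 + 530 = 103500

Proposal A ($116,500)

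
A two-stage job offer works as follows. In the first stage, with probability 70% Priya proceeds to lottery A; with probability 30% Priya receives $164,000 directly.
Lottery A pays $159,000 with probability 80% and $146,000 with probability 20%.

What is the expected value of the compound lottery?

$158,680

EV(A) = 0.8 × 159000 + 0.2 × 146000 = 127200 + 29200 = 156400
Branch B: 164000 (certain)
Overall = 0.7 × 156400 + 0.3 × 164000 = 109480 + 49200 = 158680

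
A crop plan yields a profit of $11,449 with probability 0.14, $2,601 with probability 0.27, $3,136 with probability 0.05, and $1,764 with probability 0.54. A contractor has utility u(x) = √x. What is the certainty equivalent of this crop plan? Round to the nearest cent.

$2,940.89

E[u] = 0.14·√11449 + 0.27·√2601 + 0.05·√3136 + 0.54·√1764 = 0.14·107 + 0.27·51 + 0.05·56 + 0.54·42 = 54.23
CE = (54.23)² = 2940.8929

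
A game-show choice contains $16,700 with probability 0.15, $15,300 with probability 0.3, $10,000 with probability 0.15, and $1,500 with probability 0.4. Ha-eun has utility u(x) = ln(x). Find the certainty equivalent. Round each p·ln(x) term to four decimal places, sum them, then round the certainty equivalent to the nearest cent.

$5,745.09

E[u] = 0.15·ln(16700) + 0.3·ln(15300) + 0.15·ln(10000) + 0.4·ln(1500) = 1.4585 + 2.8907 + 1.3816 + 2.9253 = 8.6561
CE = e^8.6561 ≈ 5745.09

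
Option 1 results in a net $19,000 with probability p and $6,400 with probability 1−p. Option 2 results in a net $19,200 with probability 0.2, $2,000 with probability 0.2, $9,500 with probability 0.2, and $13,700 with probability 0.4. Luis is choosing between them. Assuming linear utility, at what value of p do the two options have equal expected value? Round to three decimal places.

EV(Option 2) = 0.2 × 19200 + 0.2 × 2000 + 0.2 × 9500 + 0.4 × 13700 = 3840 + 400 + 1900 + 5480 = 11620
p·19000 + (1−p)·6400 = 11620
12600p + 6400 = 11620
p = (11620 − 6400) / 12600

p = 0.414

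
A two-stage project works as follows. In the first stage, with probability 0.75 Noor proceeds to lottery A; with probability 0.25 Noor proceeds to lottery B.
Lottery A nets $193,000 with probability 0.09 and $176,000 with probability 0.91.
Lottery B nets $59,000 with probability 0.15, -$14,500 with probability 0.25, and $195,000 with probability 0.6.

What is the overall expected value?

EV(A) = 0.09 × 193000 + 0.91 × 176000 = 17370 + 160160 = 177530
EV(B) = 0.15 × 59000 + 0.25 × (-14500) + 0.6 × 195000 = 8850 − 3625 + 117000 = 122225
Overall = 0.75 × 177530 + 0.25 × 122225 = 133147.5 + 30556.25 = 163703.75

$163,703.75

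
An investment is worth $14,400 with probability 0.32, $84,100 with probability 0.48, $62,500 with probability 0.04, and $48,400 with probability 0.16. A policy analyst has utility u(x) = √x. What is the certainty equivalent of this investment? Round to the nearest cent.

$49,639.84

E[u] = 0.32·√14400 + 0.48·√84100 + 0.04·√62500 + 0.16·√48400 = 0.32·120 + 0.48·290 + 0.04·250 + 0.16·220 = 222.8
CE = (222.8)² = 49639.84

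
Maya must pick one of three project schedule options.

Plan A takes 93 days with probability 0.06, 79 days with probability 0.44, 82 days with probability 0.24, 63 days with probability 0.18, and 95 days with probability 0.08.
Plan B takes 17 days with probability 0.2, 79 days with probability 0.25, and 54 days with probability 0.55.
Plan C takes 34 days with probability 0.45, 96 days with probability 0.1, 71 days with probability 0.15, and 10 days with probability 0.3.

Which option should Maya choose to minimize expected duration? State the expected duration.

Plan A = 0.06 × 93 + 0.44 × 79 + 0.24 × 82 + 0.18 × 63 + 0.08 × 95 = 5.58 + 34.76 + 19.68 + 11.34 + 7.6 = 78.96
Plan B = 0.2 × 17 + 0.25 × 79 + 0.55 × 54 = 3.4 + 19.75 + 29.7 = 52.85
Plan C = 0.45 × 34 + 0.1 × 96 + 0.15 × 71 + 0.3 × 10 = 15.3 + 9.6 + 10.65 + 3 = 38.55

Plan C (38.55 days)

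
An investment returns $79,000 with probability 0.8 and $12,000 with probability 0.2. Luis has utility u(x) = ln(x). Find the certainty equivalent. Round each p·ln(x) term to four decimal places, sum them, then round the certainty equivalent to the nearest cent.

$54,192.62

E[u] = 0.8·ln(79000) + 0.2·ln(12000) = 9.0218 + 1.8785 = 10.9003
CE = e^10.9003 ≈ 54192.62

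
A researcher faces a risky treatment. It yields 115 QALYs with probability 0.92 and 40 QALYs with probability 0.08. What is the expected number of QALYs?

109 QALYs

EV = 0.92 × 115 + 0.08 × 40 = 105.8 + 3.2 = 109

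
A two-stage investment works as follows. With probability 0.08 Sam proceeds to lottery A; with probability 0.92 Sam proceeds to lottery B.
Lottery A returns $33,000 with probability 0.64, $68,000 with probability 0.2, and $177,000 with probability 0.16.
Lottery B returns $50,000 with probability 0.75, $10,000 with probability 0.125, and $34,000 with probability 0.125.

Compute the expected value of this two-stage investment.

EV(A) = 0.64 × 33000 + 0.2 × 68000 + 0.16 × 177000 = 21120 + 13600 + 28320 = 63040
EV(B) = 0.75 × 50000 + 0.125 × 10000 + 0.125 × 34000 = 37500 + 1250 + 4250 = 43000
Overall = 0.08 × 63040 + 0.92 × 43000 = 5043.2 + 39560 = 44603.2

$44,603.20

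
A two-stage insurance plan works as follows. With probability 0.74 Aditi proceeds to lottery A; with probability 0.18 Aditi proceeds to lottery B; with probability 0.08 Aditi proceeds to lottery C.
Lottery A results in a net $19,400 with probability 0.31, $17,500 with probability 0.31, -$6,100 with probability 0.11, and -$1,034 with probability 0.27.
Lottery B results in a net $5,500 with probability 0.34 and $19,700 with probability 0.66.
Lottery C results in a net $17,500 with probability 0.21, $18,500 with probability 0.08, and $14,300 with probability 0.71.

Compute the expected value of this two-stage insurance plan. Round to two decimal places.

$11,663.33

EV(A) = 0.31 × 19400 + 0.31 × 17500 + 0.11 × (-6100) + 0.27 × (-1034) = 6014 + 5425 − 671 − 279.18 = 10488.82
EV(B) = 0.34 × 5500 + 0.66 × 19700 = 1870 + 13002 = 14872
EV(C) = 0.21 × 17500 + 0.08 × 18500 + 0.71 × 14300 = 3675 + 1480 + 10153 = 15308
Overall = 0.74 × 10488.82 + 0.18 × 14872 + 0.08 × 15308 = 7761.7268 + 2676.96 + 1224.64 = 11663.3268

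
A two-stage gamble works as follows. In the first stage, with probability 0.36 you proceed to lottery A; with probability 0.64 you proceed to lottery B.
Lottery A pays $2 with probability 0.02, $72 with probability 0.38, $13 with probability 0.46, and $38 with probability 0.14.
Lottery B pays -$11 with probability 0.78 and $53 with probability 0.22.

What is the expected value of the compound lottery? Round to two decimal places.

EV(A) = 0.02 × 2 + 0.38 × 72 + 0.46 × 13 + 0.14 × 38 = 0.04 + 27.36 + 5.98 + 5.32 = 38.7
EV(B) = 0.78 × (-11) + 0.22 × 53 = -8.58 + 11.66 = 3.08
Overall = 0.36 × 38.7 + 0.64 × 3.08 = 13.932 + 1.9712 = 15.9032

$15.90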